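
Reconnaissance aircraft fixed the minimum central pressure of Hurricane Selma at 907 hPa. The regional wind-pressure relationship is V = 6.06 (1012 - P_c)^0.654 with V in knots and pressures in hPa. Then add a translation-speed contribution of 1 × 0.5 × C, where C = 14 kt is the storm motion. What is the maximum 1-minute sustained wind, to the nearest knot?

ΔP = 1012 − 907 = 105 hPa.
105^0.654 ≈ 20.983.
V ≈ 6.06 × 20.983 ≈ 127.2 kt.
Translation term: 1 × 0.5 × 14 = 7 kt.
Corrected V ≈ 134.2 kt → 134 kt.

134 kt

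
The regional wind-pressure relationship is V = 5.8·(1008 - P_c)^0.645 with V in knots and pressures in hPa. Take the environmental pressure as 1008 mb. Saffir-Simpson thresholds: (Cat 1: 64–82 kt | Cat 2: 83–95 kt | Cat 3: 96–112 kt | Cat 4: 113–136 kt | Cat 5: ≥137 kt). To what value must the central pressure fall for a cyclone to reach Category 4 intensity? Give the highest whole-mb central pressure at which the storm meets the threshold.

Category 4 begins at V = 113 kt.
Required ΔP = (113/5.8)^(1/0.645) = 19.483^1.550 ≈ 99.88 mb.
P_c ≤ 1008 − 99.88 = 908.12, so the highest integer P_c is 908 mb.

908 mb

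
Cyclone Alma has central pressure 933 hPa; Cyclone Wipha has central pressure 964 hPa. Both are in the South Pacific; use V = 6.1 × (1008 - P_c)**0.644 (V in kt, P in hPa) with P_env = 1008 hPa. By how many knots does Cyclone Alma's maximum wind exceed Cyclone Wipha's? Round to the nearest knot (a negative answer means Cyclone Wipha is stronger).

Cyclone Alma: ΔP = 75; V ≈ 6.1 × 75^0.644 ≈ 98.37 kt.
Cyclone Wipha: ΔP = 44; V ≈ 6.1 × 44^0.644 ≈ 69.78 kt.
Difference ≈ 98.37 − 69.78 = 28.59 → 29 kt.

29 kt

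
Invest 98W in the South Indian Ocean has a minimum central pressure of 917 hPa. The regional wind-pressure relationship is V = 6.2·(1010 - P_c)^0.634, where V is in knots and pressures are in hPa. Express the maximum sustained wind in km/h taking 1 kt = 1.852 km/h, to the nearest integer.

ΔP = 1010 − 917 = 93 hPa.
V ≈ 6.2 × 93^0.634 = 6.2 × 17.702 ≈ 109.751 kt.
109.751 × 1.852 ≈ 203.26 km/h → 203 km/h.

203 km/h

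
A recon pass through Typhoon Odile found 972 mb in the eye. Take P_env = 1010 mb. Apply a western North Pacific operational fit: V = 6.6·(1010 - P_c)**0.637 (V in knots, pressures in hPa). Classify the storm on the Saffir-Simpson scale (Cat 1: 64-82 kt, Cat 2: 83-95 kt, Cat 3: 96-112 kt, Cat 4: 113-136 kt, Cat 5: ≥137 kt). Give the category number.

ΔP = 1010 − 972 = 38 mb.
V ≈ 6.6 × 38^0.637 = 6.6 × 10.15 ≈ 67 kt.
67 kt falls in the Category 1 band.

1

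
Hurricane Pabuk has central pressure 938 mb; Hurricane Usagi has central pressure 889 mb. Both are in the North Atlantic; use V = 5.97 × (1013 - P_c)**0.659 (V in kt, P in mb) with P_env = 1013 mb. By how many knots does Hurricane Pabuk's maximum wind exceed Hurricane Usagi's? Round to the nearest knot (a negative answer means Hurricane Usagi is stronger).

Hurricane Pabuk: ΔP = 75; V ≈ 5.97 × 75^0.659 ≈ 102.72 kt.
Hurricane Usagi: ΔP = 124; V ≈ 5.97 × 124^0.659 ≈ 143.07 kt.
Difference ≈ 102.72 − 143.07 = -40.35 → -40 kt.

-40 kt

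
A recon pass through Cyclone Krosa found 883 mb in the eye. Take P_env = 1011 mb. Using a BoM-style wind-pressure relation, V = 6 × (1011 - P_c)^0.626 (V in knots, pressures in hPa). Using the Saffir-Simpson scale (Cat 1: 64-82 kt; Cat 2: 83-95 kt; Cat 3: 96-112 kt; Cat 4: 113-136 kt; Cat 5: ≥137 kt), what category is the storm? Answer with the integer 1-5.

4

ΔP = 1011 − 883 = 128 mb.
V ≈ 6 × 128^0.626 = 6 × 20.85 ≈ 125 kt.
125 kt falls in the Category 4 band.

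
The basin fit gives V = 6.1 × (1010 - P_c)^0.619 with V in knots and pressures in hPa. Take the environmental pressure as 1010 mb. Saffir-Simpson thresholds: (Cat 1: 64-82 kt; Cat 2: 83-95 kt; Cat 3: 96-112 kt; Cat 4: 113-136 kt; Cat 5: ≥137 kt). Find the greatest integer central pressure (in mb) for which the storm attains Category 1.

Category 1 begins at V = 64 kt.
Required ΔP = (64/6.1)^(1/0.619) = 10.492^1.616 ≈ 44.59 mb.
P_c ≤ 1010 − 44.59 = 965.41, so the highest integer P_c is 965 mb.

965 mb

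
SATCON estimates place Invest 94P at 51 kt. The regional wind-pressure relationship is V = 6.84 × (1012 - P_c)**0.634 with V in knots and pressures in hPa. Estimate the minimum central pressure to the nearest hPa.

988 hPa

ΔP = (V / 6.84)^(1/0.634) = (51/6.84)^1.577.
51/6.84 = 7.456; 7.456^1.577 ≈ 23.78 hPa.
P_c = 1012 − 23.78 = 988.22 ≈ 988 hPa.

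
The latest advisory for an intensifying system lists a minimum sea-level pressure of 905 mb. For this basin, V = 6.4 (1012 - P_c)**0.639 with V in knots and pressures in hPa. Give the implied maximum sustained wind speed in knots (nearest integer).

127 kt

ΔP = 1012 − 905 = 107 mb.
107^0.639 ≈ 19.805.
V ≈ 6.4 × 19.805 ≈ 126.8 kt.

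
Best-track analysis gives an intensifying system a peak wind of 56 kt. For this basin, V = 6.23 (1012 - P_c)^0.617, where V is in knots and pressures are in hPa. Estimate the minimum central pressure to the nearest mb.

977 mb

ΔP = (V / 6.23)^(1/0.617) = (56/6.23)^1.621.
56/6.23 = 8.989; 8.989^1.621 ≈ 35.13 mb.
P_c = 1012 − 35.13 = 976.87 ≈ 977 mb.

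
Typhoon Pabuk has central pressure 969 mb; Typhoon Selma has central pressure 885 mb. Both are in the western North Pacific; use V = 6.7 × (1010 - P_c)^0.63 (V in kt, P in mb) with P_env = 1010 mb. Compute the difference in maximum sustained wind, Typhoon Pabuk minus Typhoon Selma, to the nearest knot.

-71 kt

Typhoon Pabuk: ΔP = 41; V ≈ 6.7 × 41^0.63 ≈ 69.52 kt.
Typhoon Selma: ΔP = 125; V ≈ 6.7 × 125^0.63 ≈ 140.32 kt.
Difference ≈ 69.52 − 140.32 = -70.80 → -71 kt.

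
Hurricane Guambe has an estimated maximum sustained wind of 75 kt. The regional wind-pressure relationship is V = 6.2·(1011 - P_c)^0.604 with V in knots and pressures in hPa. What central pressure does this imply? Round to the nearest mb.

949 mb

ΔP = (V / 6.2)^(1/0.604) = (75/6.2)^1.656.
75/6.2 = 12.097; 12.097^1.656 ≈ 62.02 mb.
P_c = 1011 − 62.02 = 948.98 ≈ 949 mb.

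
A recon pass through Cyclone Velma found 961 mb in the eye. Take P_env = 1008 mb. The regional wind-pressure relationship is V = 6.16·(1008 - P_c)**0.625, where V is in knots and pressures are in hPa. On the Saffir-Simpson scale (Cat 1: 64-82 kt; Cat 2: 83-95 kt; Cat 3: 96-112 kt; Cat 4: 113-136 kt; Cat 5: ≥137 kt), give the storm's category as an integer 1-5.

ΔP = 1008 − 961 = 47 mb.
V ≈ 6.16 × 47^0.625 = 6.16 × 11.09 ≈ 68 kt.
68 kt falls in the Category 1 band.

1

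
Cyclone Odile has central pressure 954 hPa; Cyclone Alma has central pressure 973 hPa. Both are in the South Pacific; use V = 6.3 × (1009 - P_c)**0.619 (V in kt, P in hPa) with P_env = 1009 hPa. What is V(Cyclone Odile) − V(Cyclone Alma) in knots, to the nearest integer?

Cyclone Odile: ΔP = 55; V ≈ 6.3 × 55^0.619 ≈ 75.27 kt.
Cyclone Alma: ΔP = 36; V ≈ 6.3 × 36^0.619 ≈ 57.90 kt.
Difference ≈ 75.27 − 57.90 = 17.37 → 17 kt.

17 kt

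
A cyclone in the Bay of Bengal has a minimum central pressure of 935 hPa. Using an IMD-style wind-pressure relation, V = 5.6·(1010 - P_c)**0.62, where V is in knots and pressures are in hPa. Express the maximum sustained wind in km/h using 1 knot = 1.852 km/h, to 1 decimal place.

ΔP = 1010 − 935 = 75 hPa.
V ≈ 5.6 × 75^0.62 = 5.6 × 14.539 ≈ 81.419 kt.
81.419 × 1.852 ≈ 150.79 km/h → 150.8 km/h.

150.8 km/h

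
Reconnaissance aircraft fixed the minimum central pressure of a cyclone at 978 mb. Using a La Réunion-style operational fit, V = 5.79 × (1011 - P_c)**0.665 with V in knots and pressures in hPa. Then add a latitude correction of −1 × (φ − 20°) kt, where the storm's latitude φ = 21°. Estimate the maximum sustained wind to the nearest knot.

ΔP = 1011 − 978 = 33 mb.
33^0.665 ≈ 10.228.
V ≈ 5.79 × 10.228 ≈ 59.2 kt.
Latitude correction: −1 × (21 − 20) = -1 kt.
Corrected V ≈ 58.2 kt → 58 kt.

58 kt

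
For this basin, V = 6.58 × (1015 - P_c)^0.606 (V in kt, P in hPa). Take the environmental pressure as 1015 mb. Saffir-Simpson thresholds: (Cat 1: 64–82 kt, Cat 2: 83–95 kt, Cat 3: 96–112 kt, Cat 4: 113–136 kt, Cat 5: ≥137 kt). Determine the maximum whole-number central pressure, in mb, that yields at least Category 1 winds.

Category 1 begins at V = 64 kt.
Required ΔP = (64/6.58)^(1/0.606) = 9.726^1.650 ≈ 42.69 mb.
P_c ≤ 1015 − 42.69 = 972.31, so the highest integer P_c is 972 mb.

972 mb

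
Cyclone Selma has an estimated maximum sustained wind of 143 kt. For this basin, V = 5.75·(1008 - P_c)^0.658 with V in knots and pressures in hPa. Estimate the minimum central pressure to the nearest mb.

876 mb

ΔP = (V / 5.75)^(1/0.658) = (143/5.75)^1.520.
143/5.75 = 24.870; 24.870^1.520 ≈ 132.15 mb.
P_c = 1008 − 132.15 = 875.85 ≈ 876 mb.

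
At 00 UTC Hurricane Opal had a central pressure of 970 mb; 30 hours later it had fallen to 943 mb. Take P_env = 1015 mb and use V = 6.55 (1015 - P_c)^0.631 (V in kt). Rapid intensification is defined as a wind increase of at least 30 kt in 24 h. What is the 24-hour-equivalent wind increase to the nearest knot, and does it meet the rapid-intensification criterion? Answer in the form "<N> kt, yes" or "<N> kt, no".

V₁: ΔP = 45, V ≈ 6.55 × 45^0.631 ≈ 72.35 kt.
V₂: ΔP = 72, V ≈ 6.55 × 72^0.631 ≈ 97.32 kt.
ΔV over 30 h = 24.97 kt → 24 h equivalent = 24.97 × 24/30 ≈ 19.98 kt.
20 kt < 30 kt ⇒ not rapid intensification.

20 kt, no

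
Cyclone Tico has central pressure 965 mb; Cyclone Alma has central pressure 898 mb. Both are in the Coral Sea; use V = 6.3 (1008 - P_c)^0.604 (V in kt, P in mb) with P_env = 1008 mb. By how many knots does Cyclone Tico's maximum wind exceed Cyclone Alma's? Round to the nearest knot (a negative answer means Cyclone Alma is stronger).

-47 kt

Cyclone Tico: ΔP = 43; V ≈ 6.3 × 43^0.604 ≈ 61.09 kt.
Cyclone Alma: ΔP = 110; V ≈ 6.3 × 110^0.604 ≈ 107.73 kt.
Difference ≈ 61.09 − 107.73 = -46.64 → -47 kt.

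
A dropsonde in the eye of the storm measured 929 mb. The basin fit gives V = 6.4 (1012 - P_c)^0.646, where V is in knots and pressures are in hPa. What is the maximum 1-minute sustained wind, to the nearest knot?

ΔP = 1012 − 929 = 83 mb.
83^0.646 ≈ 17.367.
V ≈ 6.4 × 17.367 ≈ 111.1 kt.

111 kt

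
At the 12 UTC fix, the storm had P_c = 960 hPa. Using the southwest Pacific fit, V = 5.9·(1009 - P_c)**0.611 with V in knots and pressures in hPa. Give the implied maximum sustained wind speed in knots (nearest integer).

ΔP = 1009 − 960 = 49 hPa.
49^0.611 ≈ 10.782.
V ≈ 5.9 × 10.782 ≈ 63.6 kt.

64 kt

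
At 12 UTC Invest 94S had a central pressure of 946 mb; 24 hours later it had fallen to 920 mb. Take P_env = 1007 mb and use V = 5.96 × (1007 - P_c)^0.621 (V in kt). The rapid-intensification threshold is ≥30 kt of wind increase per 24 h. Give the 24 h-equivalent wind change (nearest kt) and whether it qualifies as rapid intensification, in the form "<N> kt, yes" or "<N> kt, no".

V₁: ΔP = 61, V ≈ 5.96 × 61^0.621 ≈ 76.55 kt.
V₂: ΔP = 87, V ≈ 5.96 × 87^0.621 ≈ 95.43 kt.
ΔV over 24 h = 18.88 kt → 24 h equivalent = 18.88 × 24/24 ≈ 18.88 kt.
19 kt < 30 kt ⇒ not rapid intensification.

19 kt, no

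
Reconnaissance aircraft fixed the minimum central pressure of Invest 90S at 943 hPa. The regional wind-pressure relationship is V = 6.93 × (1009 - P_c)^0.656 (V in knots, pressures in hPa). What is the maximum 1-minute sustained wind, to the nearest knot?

108 kt

ΔP = 1009 − 943 = 66 hPa.
66^0.656 ≈ 15.618.
V ≈ 6.93 × 15.618 ≈ 108.2 kt.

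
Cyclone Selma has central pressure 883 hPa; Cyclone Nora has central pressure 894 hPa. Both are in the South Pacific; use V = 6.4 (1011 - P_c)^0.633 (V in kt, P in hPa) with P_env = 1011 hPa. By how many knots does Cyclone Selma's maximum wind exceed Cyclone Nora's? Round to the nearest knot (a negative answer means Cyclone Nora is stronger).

Cyclone Selma: ΔP = 128; V ≈ 6.4 × 128^0.633 ≈ 138.05 kt.
Cyclone Nora: ΔP = 117; V ≈ 6.4 × 117^0.633 ≈ 130.42 kt.
Difference ≈ 138.05 − 130.42 = 7.63 → 8 kt.

8 kt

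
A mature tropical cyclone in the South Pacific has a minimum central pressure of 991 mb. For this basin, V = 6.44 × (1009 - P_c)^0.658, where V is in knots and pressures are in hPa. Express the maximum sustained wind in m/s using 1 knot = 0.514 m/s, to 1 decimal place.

ΔP = 1009 − 991 = 18 mb.
V ≈ 6.44 × 18^0.658 = 6.44 × 6.698 ≈ 43.138 kt.
43.138 × 0.514 ≈ 22.17 m/s → 22.2 m/s.

22.2 m/s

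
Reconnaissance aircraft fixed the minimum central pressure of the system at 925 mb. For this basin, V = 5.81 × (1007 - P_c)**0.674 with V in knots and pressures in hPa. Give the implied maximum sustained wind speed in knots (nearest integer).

113 kt

ΔP = 1007 − 925 = 82 mb.
82^0.674 ≈ 19.494.
V ≈ 5.81 × 19.494 ≈ 113.3 kt.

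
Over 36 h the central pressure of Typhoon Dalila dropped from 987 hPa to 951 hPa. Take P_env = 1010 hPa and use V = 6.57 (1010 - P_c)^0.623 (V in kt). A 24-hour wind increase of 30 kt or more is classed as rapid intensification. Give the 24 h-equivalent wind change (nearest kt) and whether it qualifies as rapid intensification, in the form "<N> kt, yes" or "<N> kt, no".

25 kt, no

V₁: ΔP = 23, V ≈ 6.57 × 23^0.623 ≈ 46.34 kt.
V₂: ΔP = 59, V ≈ 6.57 × 59^0.623 ≈ 83.33 kt.
ΔV over 36 h = 36.99 kt → 24 h equivalent = 36.99 × 24/36 ≈ 24.66 kt.
25 kt < 30 kt ⇒ not rapid intensification.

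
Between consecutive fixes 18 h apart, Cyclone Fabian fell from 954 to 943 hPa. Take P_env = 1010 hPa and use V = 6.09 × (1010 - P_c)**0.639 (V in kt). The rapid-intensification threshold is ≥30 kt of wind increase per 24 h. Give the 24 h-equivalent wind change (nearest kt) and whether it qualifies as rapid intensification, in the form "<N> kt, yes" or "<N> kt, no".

13 kt, no

V₁: ΔP = 56, V ≈ 6.09 × 56^0.639 ≈ 79.75 kt.
V₂: ΔP = 67, V ≈ 6.09 × 67^0.639 ≈ 89.43 kt.
ΔV over 18 h = 9.68 kt → 24 h equivalent = 9.68 × 24/18 ≈ 12.91 kt.
13 kt < 30 kt ⇒ not rapid intensification.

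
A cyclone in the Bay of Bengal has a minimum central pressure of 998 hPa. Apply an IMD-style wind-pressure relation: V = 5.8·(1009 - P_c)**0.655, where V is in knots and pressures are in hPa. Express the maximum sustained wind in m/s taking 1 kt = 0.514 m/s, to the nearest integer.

ΔP = 1009 − 998 = 11 hPa.
V ≈ 5.8 × 11^0.655 = 5.8 × 4.810 ≈ 27.896 kt.
27.896 × 0.514 ≈ 14.34 m/s → 14 m/s.

14 m/s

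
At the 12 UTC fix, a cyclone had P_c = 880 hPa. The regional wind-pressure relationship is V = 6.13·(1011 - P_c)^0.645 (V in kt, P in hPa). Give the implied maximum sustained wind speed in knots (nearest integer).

142 kt

ΔP = 1011 − 880 = 131 hPa.
131^0.645 ≈ 23.208.
V ≈ 6.13 × 23.208 ≈ 142.3 kt.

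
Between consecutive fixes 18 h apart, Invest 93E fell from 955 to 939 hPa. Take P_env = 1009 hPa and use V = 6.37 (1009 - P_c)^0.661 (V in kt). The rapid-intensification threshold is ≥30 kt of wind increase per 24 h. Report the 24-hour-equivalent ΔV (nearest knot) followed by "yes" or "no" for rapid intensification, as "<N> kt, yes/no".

V₁: ΔP = 54, V ≈ 6.37 × 54^0.661 ≈ 88.97 kt.
V₂: ΔP = 70, V ≈ 6.37 × 70^0.661 ≈ 105.62 kt.
ΔV over 18 h = 16.65 kt → 24 h equivalent = 16.65 × 24/18 ≈ 22.20 kt.
22 kt < 30 kt ⇒ not rapid intensification.

22 kt, no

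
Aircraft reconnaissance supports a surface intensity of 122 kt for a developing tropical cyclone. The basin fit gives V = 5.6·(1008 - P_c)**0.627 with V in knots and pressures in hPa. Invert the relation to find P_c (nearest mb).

ΔP = (V / 5.6)^(1/0.627) = (122/5.6)^1.595.
122/5.6 = 21.786; 21.786^1.595 ≈ 136.22 mb.
P_c = 1008 − 136.22 = 871.78 ≈ 872 mb.

872 mb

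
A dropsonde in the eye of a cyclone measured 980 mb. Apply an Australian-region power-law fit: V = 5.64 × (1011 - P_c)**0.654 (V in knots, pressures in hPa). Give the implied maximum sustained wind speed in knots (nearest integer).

ΔP = 1011 − 980 = 31 mb.
31^0.654 ≈ 9.448.
V ≈ 5.64 × 9.448 ≈ 53.3 kt.

53 kt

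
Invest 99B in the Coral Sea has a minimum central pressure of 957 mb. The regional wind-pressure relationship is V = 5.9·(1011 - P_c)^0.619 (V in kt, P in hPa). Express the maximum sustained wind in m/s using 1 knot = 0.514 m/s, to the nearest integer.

ΔP = 1011 − 957 = 54 mb.
V ≈ 5.9 × 54^0.619 = 5.9 × 11.813 ≈ 69.695 kt.
69.695 × 0.514 ≈ 35.82 m/s → 36 m/s.

36 m/s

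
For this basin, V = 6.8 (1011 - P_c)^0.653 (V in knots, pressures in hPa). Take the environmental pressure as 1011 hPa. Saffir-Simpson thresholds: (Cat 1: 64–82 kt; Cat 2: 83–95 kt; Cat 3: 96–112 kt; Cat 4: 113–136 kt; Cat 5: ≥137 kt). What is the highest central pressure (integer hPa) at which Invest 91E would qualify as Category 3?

953 hPa

Category 3 begins at V = 96 kt.
Required ΔP = (96/6.8)^(1/0.653) = 14.118^1.531 ≈ 57.64 hPa.
P_c ≤ 1011 − 57.64 = 953.36, so the highest integer P_c is 953 hPa.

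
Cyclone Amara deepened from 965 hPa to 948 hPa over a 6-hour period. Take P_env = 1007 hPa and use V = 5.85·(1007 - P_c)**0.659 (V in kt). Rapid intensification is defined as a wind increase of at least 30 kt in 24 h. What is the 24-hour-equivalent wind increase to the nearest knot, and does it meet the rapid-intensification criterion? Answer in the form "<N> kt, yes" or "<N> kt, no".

69 kt, yes

V₁: ΔP = 42, V ≈ 5.85 × 42^0.659 ≈ 68.69 kt.
V₂: ΔP = 59, V ≈ 5.85 × 59^0.659 ≈ 85.93 kt.
ΔV over 6 h = 17.24 kt → 24 h equivalent = 17.24 × 24/6 ≈ 68.96 kt.
69 kt ≥ 30 kt ⇒ rapid intensification.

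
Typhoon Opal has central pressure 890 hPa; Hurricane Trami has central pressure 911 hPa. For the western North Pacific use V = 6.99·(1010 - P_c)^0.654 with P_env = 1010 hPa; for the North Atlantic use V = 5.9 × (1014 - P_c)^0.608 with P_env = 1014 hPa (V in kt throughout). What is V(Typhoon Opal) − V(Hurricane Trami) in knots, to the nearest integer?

Typhoon Opal: ΔP = 120; V ≈ 6.99 × 120^0.654 ≈ 160.05 kt.
Hurricane Trami: ΔP = 103; V ≈ 5.9 × 103^0.608 ≈ 98.78 kt.
Difference ≈ 160.05 − 98.78 = 61.27 → 61 kt.

61 kt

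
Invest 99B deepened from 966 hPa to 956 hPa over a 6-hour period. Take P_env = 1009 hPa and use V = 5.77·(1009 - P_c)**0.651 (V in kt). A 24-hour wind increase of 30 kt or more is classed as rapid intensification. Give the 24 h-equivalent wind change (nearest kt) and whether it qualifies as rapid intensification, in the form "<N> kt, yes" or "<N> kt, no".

V₁: ΔP = 43, V ≈ 5.77 × 43^0.651 ≈ 66.77 kt.
V₂: ΔP = 53, V ≈ 5.77 × 53^0.651 ≈ 76.50 kt.
ΔV over 6 h = 9.73 kt → 24 h equivalent = 9.73 × 24/6 ≈ 38.92 kt.
39 kt ≥ 30 kt ⇒ rapid intensification.

39 kt, yes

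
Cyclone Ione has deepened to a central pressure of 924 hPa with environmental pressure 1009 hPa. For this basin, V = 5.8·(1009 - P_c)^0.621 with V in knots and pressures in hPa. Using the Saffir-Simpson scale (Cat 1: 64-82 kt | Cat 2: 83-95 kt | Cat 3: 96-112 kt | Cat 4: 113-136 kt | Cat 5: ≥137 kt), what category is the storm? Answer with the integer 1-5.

2

ΔP = 1009 − 924 = 85 hPa.
V ≈ 5.8 × 85^0.621 = 5.8 × 15.78 ≈ 92 kt.
92 kt falls in the Category 2 band.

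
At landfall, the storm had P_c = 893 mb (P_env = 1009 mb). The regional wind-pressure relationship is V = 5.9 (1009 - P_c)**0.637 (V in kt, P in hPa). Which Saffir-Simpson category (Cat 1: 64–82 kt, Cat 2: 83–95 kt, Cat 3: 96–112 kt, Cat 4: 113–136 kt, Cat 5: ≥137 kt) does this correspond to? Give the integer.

4

ΔP = 1009 − 893 = 116 mb.
V ≈ 5.9 × 116^0.637 = 5.9 × 20.66 ≈ 122 kt.
122 kt falls in the Category 4 band.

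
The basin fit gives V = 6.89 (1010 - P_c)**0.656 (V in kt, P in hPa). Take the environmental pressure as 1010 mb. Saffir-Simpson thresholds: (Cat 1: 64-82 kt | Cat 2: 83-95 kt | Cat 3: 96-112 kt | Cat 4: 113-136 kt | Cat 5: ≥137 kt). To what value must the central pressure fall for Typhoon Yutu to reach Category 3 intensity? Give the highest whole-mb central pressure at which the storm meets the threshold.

954 mb

Category 3 begins at V = 96 kt.
Required ΔP = (96/6.89)^(1/0.656) = 13.933^1.524 ≈ 55.46 mb.
P_c ≤ 1010 − 55.46 = 954.54, so the highest integer P_c is 954 mb.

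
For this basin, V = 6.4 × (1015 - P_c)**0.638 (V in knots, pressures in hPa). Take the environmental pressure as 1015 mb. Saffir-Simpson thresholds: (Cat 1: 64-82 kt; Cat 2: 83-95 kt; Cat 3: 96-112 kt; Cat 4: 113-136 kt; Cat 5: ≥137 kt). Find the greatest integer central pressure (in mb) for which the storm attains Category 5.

893 mb

Category 5 begins at V = 137 kt.
Required ΔP = (137/6.4)^(1/0.638) = 21.406^1.567 ≈ 121.76 mb.
P_c ≤ 1015 − 121.76 = 893.24, so the highest integer P_c is 893 mb.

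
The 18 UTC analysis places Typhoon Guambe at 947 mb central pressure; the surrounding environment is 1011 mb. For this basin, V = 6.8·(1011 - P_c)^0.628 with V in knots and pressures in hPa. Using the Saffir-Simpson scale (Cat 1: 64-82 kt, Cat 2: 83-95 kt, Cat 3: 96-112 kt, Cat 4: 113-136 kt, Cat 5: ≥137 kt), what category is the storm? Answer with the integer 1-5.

2

ΔP = 1011 − 947 = 64 mb.
V ≈ 6.8 × 64^0.628 = 6.8 × 13.62 ≈ 93 kt.
93 kt falls in the Category 2 band.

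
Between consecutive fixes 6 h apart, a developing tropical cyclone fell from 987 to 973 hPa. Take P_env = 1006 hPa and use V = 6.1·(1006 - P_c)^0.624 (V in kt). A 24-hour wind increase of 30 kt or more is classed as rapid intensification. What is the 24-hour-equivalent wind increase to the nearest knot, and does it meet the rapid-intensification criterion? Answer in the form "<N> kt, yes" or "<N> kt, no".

63 kt, yes

V₁: ΔP = 19, V ≈ 6.1 × 19^0.624 ≈ 38.31 kt.
V₂: ΔP = 33, V ≈ 6.1 × 33^0.624 ≈ 54.06 kt.
ΔV over 6 h = 15.75 kt → 24 h equivalent = 15.75 × 24/6 ≈ 63.00 kt.
63 kt ≥ 30 kt ⇒ rapid intensification.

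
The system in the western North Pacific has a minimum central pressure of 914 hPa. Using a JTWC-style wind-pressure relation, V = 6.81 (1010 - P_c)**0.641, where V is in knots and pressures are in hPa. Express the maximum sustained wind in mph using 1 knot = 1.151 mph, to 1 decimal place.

146.2 mph

ΔP = 1010 − 914 = 96 hPa.
V ≈ 6.81 × 96^0.641 = 6.81 × 18.648 ≈ 126.994 kt.
126.994 × 1.151 ≈ 146.17 mph → 146.2 mph.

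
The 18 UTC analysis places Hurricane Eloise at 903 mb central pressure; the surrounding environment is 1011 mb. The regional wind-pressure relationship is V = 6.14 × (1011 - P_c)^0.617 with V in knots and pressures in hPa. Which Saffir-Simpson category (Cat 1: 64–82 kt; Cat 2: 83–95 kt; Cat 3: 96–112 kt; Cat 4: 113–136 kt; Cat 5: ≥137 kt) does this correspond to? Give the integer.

3

ΔP = 1011 − 903 = 108 mb.
V ≈ 6.14 × 108^0.617 = 6.14 × 17.97 ≈ 110 kt.
110 kt falls in the Category 3 band.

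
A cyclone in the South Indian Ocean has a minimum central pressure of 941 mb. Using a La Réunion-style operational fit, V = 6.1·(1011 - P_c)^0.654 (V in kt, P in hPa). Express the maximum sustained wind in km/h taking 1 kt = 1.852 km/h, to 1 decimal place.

181.8 km/h

ΔP = 1011 − 941 = 70 mb.
V ≈ 6.1 × 70^0.654 = 6.1 × 16.095 ≈ 98.180 kt.
98.180 × 1.852 ≈ 181.83 km/h → 181.8 km/h.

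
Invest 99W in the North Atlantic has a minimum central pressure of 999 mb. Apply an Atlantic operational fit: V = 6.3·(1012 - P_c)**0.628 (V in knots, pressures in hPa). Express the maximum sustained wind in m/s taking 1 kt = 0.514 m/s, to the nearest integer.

16 m/s

ΔP = 1012 − 999 = 13 mb.
V ≈ 6.3 × 13^0.628 = 6.3 × 5.007 ≈ 31.543 kt.
31.543 × 0.514 ≈ 16.21 m/s → 16 m/s.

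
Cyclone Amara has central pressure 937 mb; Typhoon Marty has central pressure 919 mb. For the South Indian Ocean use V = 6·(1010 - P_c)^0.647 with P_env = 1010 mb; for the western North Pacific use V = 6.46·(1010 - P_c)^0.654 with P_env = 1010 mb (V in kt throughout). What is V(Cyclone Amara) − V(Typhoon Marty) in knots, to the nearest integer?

-27 kt

Cyclone Amara: ΔP = 73; V ≈ 6 × 73^0.647 ≈ 96.32 kt.
Typhoon Marty: ΔP = 91; V ≈ 6.46 × 91^0.654 ≈ 123.44 kt.
Difference ≈ 96.32 − 123.44 = -27.12 → -27 kt.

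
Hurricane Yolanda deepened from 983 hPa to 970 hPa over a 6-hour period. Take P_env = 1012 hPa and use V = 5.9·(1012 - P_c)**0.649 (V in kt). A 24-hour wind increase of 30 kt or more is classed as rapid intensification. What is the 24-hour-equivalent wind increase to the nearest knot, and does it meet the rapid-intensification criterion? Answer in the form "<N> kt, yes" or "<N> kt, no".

V₁: ΔP = 29, V ≈ 5.9 × 29^0.649 ≈ 52.47 kt.
V₂: ΔP = 42, V ≈ 5.9 × 42^0.649 ≈ 66.73 kt.
ΔV over 6 h = 14.26 kt → 24 h equivalent = 14.26 × 24/6 ≈ 57.04 kt.
57 kt ≥ 30 kt ⇒ rapid intensification.

57 kt, yes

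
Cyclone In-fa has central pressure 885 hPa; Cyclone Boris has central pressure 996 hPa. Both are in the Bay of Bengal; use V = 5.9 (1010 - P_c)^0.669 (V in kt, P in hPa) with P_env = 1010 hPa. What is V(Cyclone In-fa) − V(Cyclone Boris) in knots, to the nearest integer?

Cyclone In-fa: ΔP = 125; V ≈ 5.9 × 125^0.669 ≈ 149.17 kt.
Cyclone Boris: ΔP = 14; V ≈ 5.9 × 14^0.669 ≈ 34.48 kt.
Difference ≈ 149.17 − 34.48 = 114.69 → 115 kt.

115 kt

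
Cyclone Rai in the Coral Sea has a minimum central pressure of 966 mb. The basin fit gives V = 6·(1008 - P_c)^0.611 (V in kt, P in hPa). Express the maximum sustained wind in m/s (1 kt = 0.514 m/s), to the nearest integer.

30 m/s

ΔP = 1008 − 966 = 42 mb.
V ≈ 6 × 42^0.611 = 6 × 9.813 ≈ 58.878 kt.
58.878 × 0.514 ≈ 30.26 m/s → 30 m/s.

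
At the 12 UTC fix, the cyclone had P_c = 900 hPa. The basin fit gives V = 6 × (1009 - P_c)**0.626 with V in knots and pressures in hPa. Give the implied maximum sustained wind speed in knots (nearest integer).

ΔP = 1009 − 900 = 109 hPa.
109^0.626 ≈ 18.855.
V ≈ 6 × 18.855 ≈ 113.1 kt.

113 kt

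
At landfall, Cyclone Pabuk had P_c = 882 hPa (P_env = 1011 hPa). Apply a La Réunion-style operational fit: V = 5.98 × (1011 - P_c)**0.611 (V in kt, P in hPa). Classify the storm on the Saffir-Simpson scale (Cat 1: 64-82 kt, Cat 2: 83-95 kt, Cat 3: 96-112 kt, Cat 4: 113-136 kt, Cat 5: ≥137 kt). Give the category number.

4

ΔP = 1011 − 882 = 129 hPa.
V ≈ 5.98 × 129^0.611 = 5.98 × 19.48 ≈ 116 kt.
116 kt falls in the Category 4 band.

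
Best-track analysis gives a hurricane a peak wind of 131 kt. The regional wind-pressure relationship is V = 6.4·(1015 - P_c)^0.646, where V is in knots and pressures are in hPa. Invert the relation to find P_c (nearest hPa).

908 hPa

ΔP = (V / 6.4)^(1/0.646) = (131/6.4)^1.548.
131/6.4 = 20.469; 20.469^1.548 ≈ 107.04 hPa.
P_c = 1015 − 107.04 = 907.96 ≈ 908 hPa.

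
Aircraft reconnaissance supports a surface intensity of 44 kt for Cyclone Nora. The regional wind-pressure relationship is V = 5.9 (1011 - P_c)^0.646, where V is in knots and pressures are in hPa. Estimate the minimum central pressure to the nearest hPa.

989 hPa

ΔP = (V / 5.9)^(1/0.646) = (44/5.9)^1.548.
44/5.9 = 7.458; 7.458^1.548 ≈ 22.43 hPa.
P_c = 1011 − 22.43 = 988.57 ≈ 989 hPa.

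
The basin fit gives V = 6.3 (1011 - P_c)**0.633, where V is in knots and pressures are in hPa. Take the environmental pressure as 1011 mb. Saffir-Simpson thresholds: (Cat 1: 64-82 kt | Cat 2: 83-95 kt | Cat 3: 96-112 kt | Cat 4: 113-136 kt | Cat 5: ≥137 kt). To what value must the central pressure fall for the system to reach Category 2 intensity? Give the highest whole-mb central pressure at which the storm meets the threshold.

952 mb

Category 2 begins at V = 83 kt.
Required ΔP = (83/6.3)^(1/0.633) = 13.175^1.580 ≈ 58.74 mb.
P_c ≤ 1011 − 58.74 = 952.26, so the highest integer P_c is 952 mb.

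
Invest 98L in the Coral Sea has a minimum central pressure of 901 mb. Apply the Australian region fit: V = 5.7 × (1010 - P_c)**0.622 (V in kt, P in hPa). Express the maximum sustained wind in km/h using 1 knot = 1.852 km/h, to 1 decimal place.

ΔP = 1010 − 901 = 109 mb.
V ≈ 5.7 × 109^0.622 = 5.7 × 18.505 ≈ 105.476 kt.
105.476 × 1.852 ≈ 195.34 km/h → 195.3 km/h.

195.3 km/h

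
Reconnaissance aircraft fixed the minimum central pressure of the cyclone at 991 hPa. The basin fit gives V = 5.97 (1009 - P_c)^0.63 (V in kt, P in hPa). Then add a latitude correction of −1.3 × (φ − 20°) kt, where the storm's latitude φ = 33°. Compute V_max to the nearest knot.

ΔP = 1009 − 991 = 18 hPa.
18^0.63 ≈ 6.178.
V ≈ 5.97 × 6.178 ≈ 36.9 kt.
Latitude correction: −1.3 × (33 − 20) = -16.9 kt.
Corrected V ≈ 20 kt → 20 kt.

20 kt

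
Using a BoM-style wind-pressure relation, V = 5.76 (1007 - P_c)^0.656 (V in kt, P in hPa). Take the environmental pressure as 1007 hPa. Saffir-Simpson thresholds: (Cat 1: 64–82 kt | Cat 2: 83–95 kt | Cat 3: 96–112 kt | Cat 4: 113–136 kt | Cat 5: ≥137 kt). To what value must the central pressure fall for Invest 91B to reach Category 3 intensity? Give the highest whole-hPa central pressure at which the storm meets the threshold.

Category 3 begins at V = 96 kt.
Required ΔP = (96/5.76)^(1/0.656) = 16.667^1.524 ≈ 72.87 hPa.
P_c ≤ 1007 − 72.87 = 934.13, so the highest integer P_c is 934 hPa.

934 hPa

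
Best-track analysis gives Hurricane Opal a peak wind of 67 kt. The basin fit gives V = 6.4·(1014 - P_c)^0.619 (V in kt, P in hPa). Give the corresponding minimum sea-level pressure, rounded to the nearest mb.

970 mb

ΔP = (V / 6.4)^(1/0.619) = (67/6.4)^1.616.
67/6.4 = 10.469; 10.469^1.616 ≈ 44.43 mb.
P_c = 1014 − 44.43 = 969.57 ≈ 970 mb.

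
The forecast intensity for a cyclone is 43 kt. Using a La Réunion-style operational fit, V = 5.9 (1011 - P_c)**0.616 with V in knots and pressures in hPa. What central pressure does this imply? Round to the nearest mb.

ΔP = (V / 5.9)^(1/0.616) = (43/5.9)^1.623.
43/5.9 = 7.288; 7.288^1.623 ≈ 25.14 mb.
P_c = 1011 − 25.14 = 985.86 ≈ 986 mb.

986 mb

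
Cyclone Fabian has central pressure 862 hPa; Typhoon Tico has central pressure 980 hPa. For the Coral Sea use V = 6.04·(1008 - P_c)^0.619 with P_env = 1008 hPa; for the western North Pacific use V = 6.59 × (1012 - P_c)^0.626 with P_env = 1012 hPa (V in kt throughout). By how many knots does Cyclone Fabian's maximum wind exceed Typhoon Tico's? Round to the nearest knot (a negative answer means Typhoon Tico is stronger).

74 kt

Cyclone Fabian: ΔP = 146; V ≈ 6.04 × 146^0.619 ≈ 132.06 kt.
Typhoon Tico: ΔP = 32; V ≈ 6.59 × 32^0.626 ≈ 57.69 kt.
Difference ≈ 132.06 − 57.69 = 74.37 → 74 kt.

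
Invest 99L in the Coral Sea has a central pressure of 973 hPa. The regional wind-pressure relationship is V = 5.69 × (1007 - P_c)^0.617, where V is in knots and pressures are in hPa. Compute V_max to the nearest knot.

ΔP = 1007 − 973 = 34 hPa.
34^0.617 ≈ 8.809.
V ≈ 5.69 × 8.809 ≈ 50.1 kt.

50 kt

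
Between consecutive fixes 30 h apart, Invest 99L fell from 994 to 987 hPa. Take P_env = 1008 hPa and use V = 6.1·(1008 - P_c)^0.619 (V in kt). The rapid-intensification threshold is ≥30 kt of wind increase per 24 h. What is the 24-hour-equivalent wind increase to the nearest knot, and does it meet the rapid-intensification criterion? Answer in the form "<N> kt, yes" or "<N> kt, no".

V₁: ΔP = 14, V ≈ 6.1 × 14^0.619 ≈ 31.25 kt.
V₂: ΔP = 21, V ≈ 6.1 × 21^0.619 ≈ 40.16 kt.
ΔV over 30 h = 8.91 kt → 24 h equivalent = 8.91 × 24/30 ≈ 7.13 kt.
7 kt < 30 kt ⇒ not rapid intensification.

7 kt, no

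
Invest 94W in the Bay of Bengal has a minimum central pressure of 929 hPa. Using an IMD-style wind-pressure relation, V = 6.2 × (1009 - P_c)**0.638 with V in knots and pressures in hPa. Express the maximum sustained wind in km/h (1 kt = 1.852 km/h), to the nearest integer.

ΔP = 1009 − 929 = 80 hPa.
V ≈ 6.2 × 80^0.638 = 6.2 × 16.375 ≈ 101.523 kt.
101.523 × 1.852 ≈ 188.02 km/h → 188 km/h.

188 km/h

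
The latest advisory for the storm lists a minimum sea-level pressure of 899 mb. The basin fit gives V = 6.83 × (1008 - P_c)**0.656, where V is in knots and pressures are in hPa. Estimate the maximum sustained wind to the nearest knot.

148 kt

ΔP = 1008 − 899 = 109 mb.
109^0.656 ≈ 21.705.
V ≈ 6.83 × 21.705 ≈ 148.2 kt.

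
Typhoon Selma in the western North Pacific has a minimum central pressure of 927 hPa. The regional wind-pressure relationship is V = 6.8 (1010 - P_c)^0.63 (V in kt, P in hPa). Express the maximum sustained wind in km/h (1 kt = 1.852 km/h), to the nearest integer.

ΔP = 1010 − 927 = 83 hPa.
V ≈ 6.8 × 83^0.63 = 6.8 × 16.182 ≈ 110.034 kt.
110.034 × 1.852 ≈ 203.78 km/h → 204 km/h.

204 km/h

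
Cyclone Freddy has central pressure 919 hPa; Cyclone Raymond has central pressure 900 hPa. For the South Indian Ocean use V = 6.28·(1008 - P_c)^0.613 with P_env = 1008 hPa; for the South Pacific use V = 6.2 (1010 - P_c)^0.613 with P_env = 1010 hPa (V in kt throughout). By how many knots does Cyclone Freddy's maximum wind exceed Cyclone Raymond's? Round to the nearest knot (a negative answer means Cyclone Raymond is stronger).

Cyclone Freddy: ΔP = 89; V ≈ 6.28 × 89^0.613 ≈ 98.39 kt.
Cyclone Raymond: ΔP = 110; V ≈ 6.2 × 110^0.613 ≈ 110.60 kt.
Difference ≈ 98.39 − 110.60 = -12.21 → -12 kt.

-12 kt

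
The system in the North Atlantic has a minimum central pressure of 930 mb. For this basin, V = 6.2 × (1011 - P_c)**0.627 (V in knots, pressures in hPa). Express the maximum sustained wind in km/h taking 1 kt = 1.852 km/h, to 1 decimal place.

ΔP = 1011 − 930 = 81 mb.
V ≈ 6.2 × 81^0.627 = 6.2 × 15.726 ≈ 97.502 kt.
97.502 × 1.852 ≈ 180.57 km/h → 180.6 km/h.

180.6 km/h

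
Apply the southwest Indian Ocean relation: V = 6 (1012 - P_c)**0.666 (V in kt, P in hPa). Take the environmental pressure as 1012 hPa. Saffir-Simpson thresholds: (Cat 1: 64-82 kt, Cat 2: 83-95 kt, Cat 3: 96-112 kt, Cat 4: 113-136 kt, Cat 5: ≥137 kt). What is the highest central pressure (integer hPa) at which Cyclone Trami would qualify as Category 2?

Category 2 begins at V = 83 kt.
Required ΔP = (83/6)^(1/0.666) = 13.833^1.502 ≈ 51.65 hPa.
P_c ≤ 1012 − 51.65 = 960.35, so the highest integer P_c is 960 hPa.

960 hPa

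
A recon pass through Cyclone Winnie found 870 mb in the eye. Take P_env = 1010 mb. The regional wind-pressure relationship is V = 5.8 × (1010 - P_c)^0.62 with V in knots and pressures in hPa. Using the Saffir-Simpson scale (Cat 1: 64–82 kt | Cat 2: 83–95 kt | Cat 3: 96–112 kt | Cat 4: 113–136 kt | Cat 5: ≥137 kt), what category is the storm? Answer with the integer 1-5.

4

ΔP = 1010 − 870 = 140 mb.
V ≈ 5.8 × 140^0.62 = 5.8 × 21.41 ≈ 124 kt.
124 kt falls in the Category 4 band.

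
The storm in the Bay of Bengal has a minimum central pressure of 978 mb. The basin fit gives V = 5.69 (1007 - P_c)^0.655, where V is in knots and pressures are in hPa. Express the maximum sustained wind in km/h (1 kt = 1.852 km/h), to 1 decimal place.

ΔP = 1007 − 978 = 29 mb.
V ≈ 5.69 × 29^0.655 = 5.69 × 9.076 ≈ 51.640 kt.
51.640 × 1.852 ≈ 95.64 km/h → 95.6 km/h.

95.6 km/h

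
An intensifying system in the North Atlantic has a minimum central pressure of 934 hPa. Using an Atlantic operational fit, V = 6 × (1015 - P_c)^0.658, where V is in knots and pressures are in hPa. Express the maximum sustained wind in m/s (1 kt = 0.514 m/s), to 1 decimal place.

ΔP = 1015 − 934 = 81 hPa.
V ≈ 6 × 81^0.658 = 6 × 18.021 ≈ 108.127 kt.
108.127 × 0.514 ≈ 55.58 m/s → 55.6 m/s.

55.6 m/s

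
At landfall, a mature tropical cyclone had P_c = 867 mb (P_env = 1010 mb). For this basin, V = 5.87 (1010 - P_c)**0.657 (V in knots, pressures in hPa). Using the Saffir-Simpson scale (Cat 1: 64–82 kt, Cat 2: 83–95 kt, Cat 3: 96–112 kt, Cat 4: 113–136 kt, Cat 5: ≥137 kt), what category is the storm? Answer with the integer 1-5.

5

ΔP = 1010 − 867 = 143 mb.
V ≈ 5.87 × 143^0.657 = 5.87 × 26.06 ≈ 153 kt.
153 kt falls in the Category 5 band.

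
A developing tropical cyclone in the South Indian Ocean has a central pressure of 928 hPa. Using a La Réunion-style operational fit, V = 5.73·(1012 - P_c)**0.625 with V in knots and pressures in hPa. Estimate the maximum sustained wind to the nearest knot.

91 kt

ΔP = 1012 − 928 = 84 hPa.
84^0.625 ≈ 15.947.
V ≈ 5.73 × 15.947 ≈ 91.4 kt.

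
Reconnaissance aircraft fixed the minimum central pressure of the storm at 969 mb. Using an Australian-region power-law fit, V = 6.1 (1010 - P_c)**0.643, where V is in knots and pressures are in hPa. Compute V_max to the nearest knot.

66 kt

ΔP = 1010 − 969 = 41 mb.
41^0.643 ≈ 10.890.
V ≈ 6.1 × 10.890 ≈ 66.4 kt.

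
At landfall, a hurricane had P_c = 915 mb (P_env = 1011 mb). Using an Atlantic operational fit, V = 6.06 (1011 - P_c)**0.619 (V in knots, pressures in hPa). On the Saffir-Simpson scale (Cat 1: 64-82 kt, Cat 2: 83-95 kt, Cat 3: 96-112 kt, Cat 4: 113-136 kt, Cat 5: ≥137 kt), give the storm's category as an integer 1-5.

ΔP = 1011 − 915 = 96 mb.
V ≈ 6.06 × 96^0.619 = 6.06 × 16.87 ≈ 102 kt.
102 kt falls in the Category 3 band.

3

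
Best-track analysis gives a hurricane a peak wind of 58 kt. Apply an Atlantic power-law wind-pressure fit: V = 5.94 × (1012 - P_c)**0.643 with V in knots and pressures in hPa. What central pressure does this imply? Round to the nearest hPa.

977 hPa

ΔP = (V / 5.94)^(1/0.643) = (58/5.94)^1.555.
58/5.94 = 9.764; 9.764^1.555 ≈ 34.60 hPa.
P_c = 1012 − 34.60 = 977.40 ≈ 977 hPa.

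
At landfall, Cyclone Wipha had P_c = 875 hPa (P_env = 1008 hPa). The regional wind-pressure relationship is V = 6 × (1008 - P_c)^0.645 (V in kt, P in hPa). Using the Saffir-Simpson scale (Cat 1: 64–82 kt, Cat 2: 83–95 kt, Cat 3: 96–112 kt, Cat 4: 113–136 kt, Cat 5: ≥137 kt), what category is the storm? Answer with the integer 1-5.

ΔP = 1008 − 875 = 133 hPa.
V ≈ 6 × 133^0.645 = 6 × 23.44 ≈ 141 kt.
141 kt falls in the Category 5 band.

5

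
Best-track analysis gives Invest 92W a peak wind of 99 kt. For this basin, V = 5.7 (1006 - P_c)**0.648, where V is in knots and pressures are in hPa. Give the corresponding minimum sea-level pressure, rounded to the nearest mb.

924 mb

ΔP = (V / 5.7)^(1/0.648) = (99/5.7)^1.543.
99/5.7 = 17.368; 17.368^1.543 ≈ 81.89 mb.
P_c = 1006 − 81.89 = 924.11 ≈ 924 mb.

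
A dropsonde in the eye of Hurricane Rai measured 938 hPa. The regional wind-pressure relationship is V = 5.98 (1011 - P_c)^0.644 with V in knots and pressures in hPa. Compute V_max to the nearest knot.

95 kt

ΔP = 1011 − 938 = 73 hPa.
73^0.644 ≈ 15.848.
V ≈ 5.98 × 15.848 ≈ 94.8 kt.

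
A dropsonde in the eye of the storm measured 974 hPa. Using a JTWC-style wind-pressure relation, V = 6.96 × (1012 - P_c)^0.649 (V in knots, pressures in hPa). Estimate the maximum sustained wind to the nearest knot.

74 kt

ΔP = 1012 − 974 = 38 hPa.
38^0.649 ≈ 10.599.
V ≈ 6.96 × 10.599 ≈ 73.8 kt.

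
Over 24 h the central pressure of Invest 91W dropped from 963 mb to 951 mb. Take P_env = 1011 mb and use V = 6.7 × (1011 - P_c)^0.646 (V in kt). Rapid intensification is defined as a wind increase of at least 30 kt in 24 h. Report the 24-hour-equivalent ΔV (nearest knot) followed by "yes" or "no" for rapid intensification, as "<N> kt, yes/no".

V₁: ΔP = 48, V ≈ 6.7 × 48^0.646 ≈ 81.69 kt.
V₂: ΔP = 60, V ≈ 6.7 × 60^0.646 ≈ 94.35 kt.
ΔV over 24 h = 12.66 kt → 24 h equivalent = 12.66 × 24/24 ≈ 12.66 kt.
13 kt < 30 kt ⇒ not rapid intensification.

13 kt, no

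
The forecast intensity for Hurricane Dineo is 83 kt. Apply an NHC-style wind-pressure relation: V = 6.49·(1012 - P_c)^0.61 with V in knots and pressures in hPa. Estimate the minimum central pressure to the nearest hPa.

947 hPa

ΔP = (V / 6.49)^(1/0.61) = (83/6.49)^1.639.
83/6.49 = 12.789; 12.789^1.639 ≈ 65.24 hPa.
P_c = 1012 − 65.24 = 946.76 ≈ 947 hPa.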